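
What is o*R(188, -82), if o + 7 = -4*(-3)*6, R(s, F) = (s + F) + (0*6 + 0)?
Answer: 6890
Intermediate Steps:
R(s, F) = F + s (R(s, F) = (F + s) + (0 + 0) = (F + s) + 0 = F + s)
o = 65 (o = -7 - 4*(-3)*6 = -7 + 12*6 = -7 + 72 = 65)
o*R(188, -82) = 65*(-82 + 188) = 65*106 = 6890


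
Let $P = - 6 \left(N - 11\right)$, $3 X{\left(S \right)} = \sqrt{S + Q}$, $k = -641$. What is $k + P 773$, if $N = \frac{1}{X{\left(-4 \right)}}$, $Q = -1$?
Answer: $50377 + \frac{13914 i \sqrt{5}}{5} \approx 50377.0 + 6222.5 i$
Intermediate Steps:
$X{\left(S \right)} = \frac{\sqrt{-1 + S}}{3}$ ($X{\left(S \right)} = \frac{\sqrt{S - 1}}{3} = \frac{\sqrt{-1 + S}}{3}$)
$N = - \frac{3 i \sqrt{5}}{5}$ ($N = \frac{1}{\frac{1}{3} \sqrt{-1 - 4}} = \frac{1}{\frac{1}{3} \sqrt{-5}} = \frac{1}{\frac{1}{3} i \sqrt{5}} = - \frac{3 i \sqrt{5}}{5} \approx - 1.3416 i$)
$P = 66 + \frac{18 i \sqrt{5}}{5}$ ($P = - 6 \left(- \frac{3 i \sqrt{5}}{5} - 11\right) = - 6 \left(-11 - \frac{3 i \sqrt{5}}{5}\right) = 66 + \frac{18 i \sqrt{5}}{5} \approx 66.0 + 8.0499 i$)
$k + P 773 = -641 + \left(66 + \frac{18 i \sqrt{5}}{5}\right) 773 = -641 + \left(51018 + \frac{13914 i \sqrt{5}}{5}\right) = 50377 + \frac{13914 i \sqrt{5}}{5}$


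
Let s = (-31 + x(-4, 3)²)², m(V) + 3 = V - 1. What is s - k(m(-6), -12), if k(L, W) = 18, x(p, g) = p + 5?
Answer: 882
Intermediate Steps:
m(V) = -4 + V (m(V) = -3 + (V - 1) = -3 + (-1 + V) = -4 + V)
x(p, g) = 5 + p
s = 900 (s = (-31 + (5 - 4)²)² = (-31 + 1²)² = (-31 + 1)² = (-30)² = 900)
s - k(m(-6), -12) = 900 - 1*18 = 900 - 18 = 882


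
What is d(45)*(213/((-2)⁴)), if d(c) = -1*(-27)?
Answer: 5751/16 ≈ 359.44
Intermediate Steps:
d(c) = 27
d(45)*(213/((-2)⁴)) = 27*(213/((-2)⁴)) = 27*(213/16) = 5751/16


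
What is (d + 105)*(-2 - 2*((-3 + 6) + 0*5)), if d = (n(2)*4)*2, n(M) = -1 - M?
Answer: -648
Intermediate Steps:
d = -24 (d = ((-1 - 1*2)*4)*2 = ((-1 - 2)*4)*2 = -3*4*2 = -12*2 = -24)
(d + 105)*(-2 - 2*((-3 + 6) + 0*5)) = (-24 + 105)*(-2 - 2*((-3 + 6) + 0*5)) = 81*(-2 - 2*(3 + 0)) = 81*(-2 - 2*3) = 81*(-2 - 6) = 81*(-8) = -648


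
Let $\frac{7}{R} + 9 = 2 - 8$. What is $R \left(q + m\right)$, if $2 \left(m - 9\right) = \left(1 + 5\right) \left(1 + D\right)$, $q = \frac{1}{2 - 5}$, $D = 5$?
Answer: $- \frac{112}{9} \approx -12.444$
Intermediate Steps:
$q = - \frac{1}{3}$ ($q = \frac{1}{-3} = - \frac{1}{3} \approx -0.33333$)
$m = 27$ ($m = 9 + \frac{\left(1 + 5\right) \left(1 + 5\right)}{2} = 9 + \frac{6 \cdot 6}{2} = 9 + \frac{1}{2} \cdot 36 = 9 + 18 = 27$)
$R = - \frac{7}{15}$ ($R = \frac{7}{-9 + \left(2 - 8\right)} = \frac{7}{-9 - 6} = \frac{7}{-15} = 7 \left(- \frac{1}{15}\right) = - \frac{7}{15} \approx -0.46667$)
$R \left(q + m\right) = - \frac{7 \left(- \frac{1}{3} + 27\right)}{15} = \left(- \frac{7}{15}\right) \frac{80}{3} = - \frac{112}{9}$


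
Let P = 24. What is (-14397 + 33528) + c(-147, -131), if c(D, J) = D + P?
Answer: 19008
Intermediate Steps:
c(D, J) = 24 + D (c(D, J) = D + 24 = 24 + D)
(-14397 + 33528) + c(-147, -131) = (-14397 + 33528) + (24 - 147) = 19131 - 123 = 19008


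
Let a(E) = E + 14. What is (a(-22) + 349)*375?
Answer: 127875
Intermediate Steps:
a(E) = 14 + E
(a(-22) + 349)*375 = ((14 - 22) + 349)*375 = (-8 + 349)*375 = 341*375 = 127875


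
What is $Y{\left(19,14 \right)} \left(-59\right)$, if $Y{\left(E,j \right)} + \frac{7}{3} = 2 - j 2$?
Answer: $\frac{5015}{3} \approx 1671.7$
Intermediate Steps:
$Y{\left(E,j \right)} = - \frac{1}{3} - 2 j$ ($Y{\left(E,j \right)} = - \frac{7}{3} - \left(-2 + j 2\right) = - \frac{7}{3} - \left(-2 + 2 j\right) = - \frac{1}{3} - 2 j$)
$Y{\left(19,14 \right)} \left(-59\right) = \left(- \frac{1}{3} - 28\right) \left(-59\right) = \left(- \frac{85}{3}\right) \left(-59\right) = \frac{5015}{3}$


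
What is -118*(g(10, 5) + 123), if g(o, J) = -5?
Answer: -13924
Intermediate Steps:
-118*(g(10, 5) + 123) = -118*(-5 + 123) = -118*118 = -13924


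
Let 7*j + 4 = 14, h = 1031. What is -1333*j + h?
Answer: -6113/7 ≈ -873.29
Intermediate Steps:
j = 10/7 (j = -4/7 + (1/7)*14 = -4/7 + 2 = 10/7 ≈ 1.4286)
-1333*j + h = -1333*10/7 + 1031 = -13330/7 + 1031 = -6113/7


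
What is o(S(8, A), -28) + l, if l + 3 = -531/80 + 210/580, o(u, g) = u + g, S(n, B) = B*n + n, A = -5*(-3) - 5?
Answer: 117681/2320 ≈ 50.725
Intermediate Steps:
A = 10 (A = 15 - 5 = 10)
S(n, B) = n + B*n
o(u, g) = g + u
l = -21519/2320 (l = -3 + (-531/80 + 210/580) = -3 + (-531*1/80 + 210*(1/580)) = -3 + (-531/80 + 21/58) = -3 - 14559/2320 = -21519/2320 ≈ -9.2754)
o(S(8, A), -28) + l = (-28 + 8*(1 + 10)) - 21519/2320 = (-28 + 8*11) - 21519/2320 = (-28 + 88) - 21519/2320 = 60 - 21519/2320 = 117681/2320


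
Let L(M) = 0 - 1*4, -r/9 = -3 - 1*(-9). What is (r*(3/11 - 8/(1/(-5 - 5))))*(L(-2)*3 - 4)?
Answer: 762912/11 ≈ 69356.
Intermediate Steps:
r = -54 (r = -9*(-3 - 1*(-9)) = -9*(-3 + 9) = -9*6 = -54)
L(M) = -4 (L(M) = 0 - 4 = -4)
(r*(3/11 - 8/(1/(-5 - 5))))*(L(-2)*3 - 4) = (-54*(3/11 - 8/(1/(-5 - 5))))*(-4*3 - 4) = (-54*(3*(1/11) - 8/(1/(-10))))*(-12 - 4) = -54*(3/11 - 8/(-⅒))*(-16) = -54*(3/11 - 8*(-10))*(-16) = -54*(3/11 + 80)*(-16) = -54*883/11*(-16) = -47682/11*(-16) = 762912/11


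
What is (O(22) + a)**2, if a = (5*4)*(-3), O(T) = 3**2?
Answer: 2601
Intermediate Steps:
O(T) = 9
a = -60 (a = 20*(-3) = -60)
(O(22) + a)**2 = (9 - 60)**2 = (-51)**2 = 2601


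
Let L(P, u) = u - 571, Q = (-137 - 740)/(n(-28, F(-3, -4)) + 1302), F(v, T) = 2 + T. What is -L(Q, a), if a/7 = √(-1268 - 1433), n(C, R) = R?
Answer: 571 - 7*I*√2701 ≈ 571.0 - 363.8*I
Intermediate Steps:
a = 7*I*√2701 (a = 7*√(-1268 - 1433) = 7*√(-2701) = 7*(I*√2701) = 7*I*√2701 ≈ 363.8*I)
Q = -877/1300 (Q = (-137 - 740)/((2 - 4) + 1302) = -877/(-2 + 1302) = -877/1300 ≈ -0.67462)
L(P, u) = -571 + u
-L(Q, a) = -(-571 + 7*I*√2701) = 571 - 7*I*√2701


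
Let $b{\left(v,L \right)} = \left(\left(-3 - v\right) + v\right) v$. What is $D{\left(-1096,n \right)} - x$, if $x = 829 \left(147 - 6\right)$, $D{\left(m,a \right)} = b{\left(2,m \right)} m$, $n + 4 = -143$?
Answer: $-110313$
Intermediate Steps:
$n = -147$ ($n = -4 - 143 = -147$)
$b{\left(v,L \right)} = - 3 v$
$D{\left(m,a \right)} = - 6 m$ ($D{\left(m,a \right)} = \left(-3\right) 2 m = - 6 m$)
$x = 116889$ ($x = 829 \cdot 141 = 116889$)
$D{\left(-1096,n \right)} - x = \left(-6\right) \left(-1096\right) - 116889 = 6576 - 116889 = -110313$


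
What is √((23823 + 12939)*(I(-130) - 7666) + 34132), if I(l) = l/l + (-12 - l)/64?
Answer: I*√4506861089/4 ≈ 16783.0*I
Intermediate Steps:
I(l) = 13/16 - l/64 (I(l) = 1 + (-12 - l)*(1/64) = 1 + (-3/16 - l/64) = 13/16 - l/64)
√((23823 + 12939)*(I(-130) - 7666) + 34132) = √((23823 + 12939)*((13/16 - 1/64*(-130)) - 7666) + 34132) = √(36762*((13/16 + 65/32) - 7666) + 34132) = √(36762*(91/32 - 7666) + 34132) = √(36762*(-245221/32) + 34132) = √(-4507407201/16 + 34132) = √(-4506861089/16) = I*√4506861089/4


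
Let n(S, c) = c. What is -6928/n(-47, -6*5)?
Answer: 3464/15 ≈ 230.93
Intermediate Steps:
-6928/n(-47, -6*5) = -6928/((-6*5)) = -6928/(-30) = -6928*(-1/30) = 3464/15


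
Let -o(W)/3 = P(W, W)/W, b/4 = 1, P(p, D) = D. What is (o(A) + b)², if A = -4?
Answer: 1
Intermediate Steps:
b = 4 (b = 4*1 = 4)
o(W) = -3 (o(W) = -3*W/W = -3*1 = -3)
(o(A) + b)² = (-3 + 4)² = 1² = 1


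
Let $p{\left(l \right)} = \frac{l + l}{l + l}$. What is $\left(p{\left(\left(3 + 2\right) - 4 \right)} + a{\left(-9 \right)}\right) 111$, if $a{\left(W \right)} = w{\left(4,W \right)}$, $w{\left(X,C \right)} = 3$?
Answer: $444$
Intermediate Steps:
$p{\left(l \right)} = 1$ ($p{\left(l \right)} = \frac{2 l}{2 l} = 2 l \frac{1}{2 l} = 1$)
$a{\left(W \right)} = 3$
$\left(p{\left(\left(3 + 2\right) - 4 \right)} + a{\left(-9 \right)}\right) 111 = \left(1 + 3\right) 111 = 4 \cdot 111 = 444$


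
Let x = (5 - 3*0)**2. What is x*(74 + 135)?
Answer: 5225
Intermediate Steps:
x = 25 (x = (5 + 0)**2 = 5**2 = 25)
x*(74 + 135) = 25*(74 + 135) = 25*209 = 5225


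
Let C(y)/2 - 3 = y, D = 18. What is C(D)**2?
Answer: 1764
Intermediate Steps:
C(y) = 6 + 2*y
C(D)**2 = (6 + 2*18)**2 = (6 + 36)**2 = 42**2 = 1764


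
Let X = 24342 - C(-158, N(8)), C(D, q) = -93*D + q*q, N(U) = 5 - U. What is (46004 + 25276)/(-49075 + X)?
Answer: -17820/9859 ≈ -1.8075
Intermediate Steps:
C(D, q) = q² - 93*D (C(D, q) = -93*D + q² = q² - 93*D)
X = 9639 (X = 24342 - ((5 - 1*8)² - 93*(-158)) = 24342 - ((5 - 8)² + 14694) = 24342 - ((-3)² + 14694) = 24342 - (9 + 14694) = 24342 - 1*14703 = 24342 - 14703 = 9639)
(46004 + 25276)/(-49075 + X) = (46004 + 25276)/(-49075 + 9639) = 71280/(-39436) = 71280*(-1/39436) = -17820/9859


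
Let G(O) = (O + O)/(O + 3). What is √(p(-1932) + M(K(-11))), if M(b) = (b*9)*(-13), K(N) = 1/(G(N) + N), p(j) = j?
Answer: 6*I*√6446/11 ≈ 43.793*I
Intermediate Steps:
G(O) = 2*O/(3 + O) (G(O) = (2*O)/(3 + O) = 2*O/(3 + O))
K(N) = 1/(N + 2*N/(3 + N)) (K(N) = 1/(2*N/(3 + N) + N) = 1/(N + 2*N/(3 + N)))
M(b) = -117*b (M(b) = (9*b)*(-13) = -117*b)
√(p(-1932) + M(K(-11))) = √(-1932 - 117*(3 - 11)/((-11)*(5 - 11))) = √(-1932 - (-117)*(-8)/(11*(-6))) = √(-1932 - (-117)*(-1)*(-8)/(11*6)) = √(-1932 - 117*(-4/33)) = √(-1932 + 156/11) = √(-21096/11) = 6*I*√6446/11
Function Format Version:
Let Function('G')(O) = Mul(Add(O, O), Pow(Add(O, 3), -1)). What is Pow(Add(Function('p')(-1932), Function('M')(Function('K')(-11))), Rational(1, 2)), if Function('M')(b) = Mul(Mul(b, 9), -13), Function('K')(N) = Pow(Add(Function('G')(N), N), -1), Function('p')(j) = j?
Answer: Mul(Rational(6, 11), I, Pow(6446, Rational(1, 2))) ≈ Mul(43.793, I)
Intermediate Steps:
Function('G')(O) = Mul(2, O, Pow(Add(3, O), -1)) (Function('G')(O) = Mul(Mul(2, O), Pow(Add(3, O), -1)) = Mul(2, O, Pow(Add(3, O), -1)))
Function('K')(N) = Pow(Add(N, Mul(2, N, Pow(Add(3, N), -1))), -1) (Function('K')(N) = Pow(Add(Mul(2, N, Pow(Add(3, N), -1)), N), -1) = Pow(Add(N, Mul(2, N, Pow(Add(3, N), -1))), -1))
Function('M')(b) = Mul(-117, b) (Function('M')(b) = Mul(Mul(9, b), -13) = Mul(-117, b))
Pow(Add(Function('p')(-1932), Function('M')(Function('K')(-11))), Rational(1, 2)) = Pow(Add(-1932, Mul(-117, Mul(Pow(-11, -1), Pow(Add(5, -11), -1), Add(3, -11)))), Rational(1, 2)) = Pow(Add(-1932, Mul(-117, Mul(Rational(-1, 11), Pow(-6, -1), -8))), Rational(1, 2)) = Pow(Add(-1932, Mul(-117, Mul(Rational(-1, 11), Rational(-1, 6), -8))), Rational(1, 2)) = Pow(Add(-1932, Mul(-117, Rational(-4, 33))), Rational(1, 2)) = Pow(Add(-1932, Rational(156, 11)), Rational(1, 2)) = Pow(Rational(-21096, 11), Rational(1, 2)) = Mul(Rational(6, 11), I, Pow(6446, Rational(1, 2)))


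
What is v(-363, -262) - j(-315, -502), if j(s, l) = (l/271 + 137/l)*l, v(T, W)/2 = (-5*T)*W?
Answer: -258026391/271 ≈ -9.5213e+5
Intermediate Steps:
v(T, W) = -10*T*W (v(T, W) = 2*((-5*T)*W) = 2*(-5*T*W) = -10*T*W)
j(s, l) = l*(137/l + l/271) (j(s, l) = (l*(1/271) + 137/l)*l = (l/271 + 137/l)*l = (137/l + l/271)*l = l*(137/l + l/271))
v(-363, -262) - j(-315, -502) = -10*(-363)*(-262) - (137 + (1/271)*(-502)²) = -951060 - (137 + (1/271)*252004) = -951060 - (137 + 252004/271) = -951060 - 1*289131/271 = -951060 - 289131/271 = -258026391/271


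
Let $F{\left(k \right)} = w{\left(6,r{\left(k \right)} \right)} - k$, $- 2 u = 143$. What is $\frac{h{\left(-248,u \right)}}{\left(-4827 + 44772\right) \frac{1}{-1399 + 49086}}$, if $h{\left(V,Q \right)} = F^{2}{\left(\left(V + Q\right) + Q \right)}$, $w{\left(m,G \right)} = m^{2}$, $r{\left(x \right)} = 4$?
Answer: $\frac{8694723023}{39945} \approx 2.1767 \cdot 10^{5}$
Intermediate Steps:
$u = - \frac{143}{2}$ ($u = \left(- \frac{1}{2}\right) 143 = - \frac{143}{2} \approx -71.5$)
$F{\left(k \right)} = 36 - k$ ($F{\left(k \right)} = 6^{2} - k = 36 - k$)
$h{\left(V,Q \right)} = \left(36 - V - 2 Q\right)^{2}$ ($h{\left(V,Q \right)} = \left(36 - \left(\left(V + Q\right) + Q\right)\right)^{2} = \left(36 - \left(\left(Q + V\right) + Q\right)\right)^{2} = \left(36 - \left(V + 2 Q\right)\right)^{2} = \left(36 - V - 2 Q\right)^{2}$)
$\frac{h{\left(-248,u \right)}}{\left(-4827 + 44772\right) \frac{1}{-1399 + 49086}} = \frac{\left(-36 - 248 + 2 \left(- \frac{143}{2}\right)\right)^{2}}{\left(-4827 + 44772\right) \frac{1}{-1399 + 49086}} = \frac{\left(-36 - 248 - 143\right)^{2}}{39945 \cdot \frac{1}{47687}} = \frac{\left(-427\right)^{2}}{39945 \cdot \frac{1}{47687}} = \frac{182329}{\frac{39945}{47687}} = 182329 \cdot \frac{47687}{39945} = \frac{8694723023}{39945}$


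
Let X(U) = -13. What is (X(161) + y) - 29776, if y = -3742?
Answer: -33531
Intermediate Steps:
(X(161) + y) - 29776 = (-13 - 3742) - 29776 = -3755 - 29776 = -33531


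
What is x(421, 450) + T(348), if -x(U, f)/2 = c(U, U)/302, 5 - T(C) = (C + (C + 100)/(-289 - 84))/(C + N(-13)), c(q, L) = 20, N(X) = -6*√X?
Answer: 2211014381/570608313 - 64678*I*√13/3778863 ≈ 3.8748 - 0.061712*I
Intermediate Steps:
T(C) = 5 - (-100/373 + 372*C/373)/(C - 6*I*√13) (T(C) = 5 - (C + (C + 100)/(-289 - 84))/(C - 6*I*√13) = 5 - (C + (100 + C)/(-373))/(C - 6*I*√13) = 5 - (C + (100 + C)*(-1/373))/(C - 6*I*√13) = 5 - (C + (-100/373 - C/373))/(C - 6*I*√13) = 5 - (-100/373 + 372*C/373)/(C - 6*I*√13))
x(U, f) = -20/151 (x(U, f) = -40/302 = -2*10/151 = -20/151)
x(421, 450) + T(348) = -20/151 + (100 + 1493*348 - 11190*I*√13)/(373*(348 - 6*I*√13)) = -20/151 + (100 + 519564 - 11190*I*√13)/(373*(348 - 6*I*√13)) = -20/151 + (519664 - 11190*I*√13)/(373*(348 - 6*I*√13))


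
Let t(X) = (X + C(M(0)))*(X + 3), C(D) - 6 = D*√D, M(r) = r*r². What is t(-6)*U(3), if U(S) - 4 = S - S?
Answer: 0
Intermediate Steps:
U(S) = 4 (U(S) = 4 + (S - S) = 4 + 0 = 4)
M(r) = r³
C(D) = 6 + D^(3/2) (C(D) = 6 + D*√D = 6 + D^(3/2))
t(X) = (3 + X)*(6 + X) (t(X) = (X + (6 + (0³)^(3/2)))*(X + 3) = (X + (6 + 0^(3/2)))*(3 + X) = (X + (6 + 0))*(3 + X) = (X + 6)*(3 + X) = (6 + X)*(3 + X) = (3 + X)*(6 + X))
t(-6)*U(3) = (18 + (-6)² + 9*(-6))*4 = (18 + 36 - 54)*4 = 0*4 = 0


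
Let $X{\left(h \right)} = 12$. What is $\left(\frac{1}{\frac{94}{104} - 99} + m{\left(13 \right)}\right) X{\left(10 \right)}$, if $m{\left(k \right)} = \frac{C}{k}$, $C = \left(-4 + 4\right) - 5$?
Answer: $- \frac{314172}{66313} \approx -4.7377$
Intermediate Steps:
$C = -5$ ($C = 0 - 5 = -5$)
$m{\left(k \right)} = - \frac{5}{k}$
$\left(\frac{1}{\frac{94}{104} - 99} + m{\left(13 \right)}\right) X{\left(10 \right)} = \left(\frac{1}{\frac{94}{104} - 99} - \frac{5}{13}\right) 12 = \left(\frac{1}{94 \cdot \frac{1}{104} - 99} - \frac{5}{13}\right) 12 = \left(\frac{1}{\frac{47}{52} - 99} - \frac{5}{13}\right) 12 = \left(\frac{1}{- \frac{5101}{52}} - \frac{5}{13}\right) 12 = \left(- \frac{52}{5101} - \frac{5}{13}\right) 12 = \left(- \frac{26181}{66313}\right) 12 = - \frac{314172}{66313}$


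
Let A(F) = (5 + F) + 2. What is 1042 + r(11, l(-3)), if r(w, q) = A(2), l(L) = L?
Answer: 1051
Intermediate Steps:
A(F) = 7 + F
r(w, q) = 9 (r(w, q) = 7 + 2 = 9)
1042 + r(11, l(-3)) = 1042 + 9 = 1051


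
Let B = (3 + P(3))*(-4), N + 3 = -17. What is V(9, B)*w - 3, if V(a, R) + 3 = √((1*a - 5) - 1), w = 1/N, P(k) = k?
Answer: -57/20 - √3/20 ≈ -2.9366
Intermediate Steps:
N = -20 (N = -3 - 17 = -20)
B = -24 (B = (3 + 3)*(-4) = 6*(-4) = -24)
w = -1/20 (w = 1/(-20) = -1/20 ≈ -0.050000)
V(a, R) = -3 + √(-6 + a) (V(a, R) = -3 + √((1*a - 5) - 1) = -3 + √((a - 5) - 1) = -3 + √((-5 + a) - 1) = -3 + √(-6 + a))
V(9, B)*w - 3 = (-3 + √(-6 + 9))*(-1/20) - 3 = (-3 + √3)*(-1/20) - 3 = (3/20 - √3/20) - 3 = -57/20 - √3/20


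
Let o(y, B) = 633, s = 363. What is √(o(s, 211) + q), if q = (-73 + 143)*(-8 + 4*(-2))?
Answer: I*√487 ≈ 22.068*I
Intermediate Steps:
q = -1120 (q = 70*(-8 - 8) = 70*(-16) = -1120)
√(o(s, 211) + q) = √(633 - 1120) = √(-487) = I*√487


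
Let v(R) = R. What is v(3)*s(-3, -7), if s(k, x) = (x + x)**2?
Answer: 588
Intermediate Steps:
s(k, x) = 4*x**2 (s(k, x) = (2*x)**2 = 4*x**2)
v(3)*s(-3, -7) = 3*(4*(-7)**2) = 3*(4*49) = 3*196 = 588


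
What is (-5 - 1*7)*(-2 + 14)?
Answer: -144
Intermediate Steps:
(-5 - 1*7)*(-2 + 14) = (-5 - 7)*12 = -12*12 = -144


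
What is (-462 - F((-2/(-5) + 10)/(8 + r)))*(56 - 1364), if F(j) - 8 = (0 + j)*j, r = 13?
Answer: 2260421944/3675 ≈ 6.1508e+5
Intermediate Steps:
F(j) = 8 + j² (F(j) = 8 + (0 + j)*j = 8 + j*j = 8 + j²)
(-462 - F((-2/(-5) + 10)/(8 + r)))*(56 - 1364) = (-462 - (8 + ((-2/(-5) + 10)/(8 + 13))²))*(56 - 1364) = (-462 - (8 + ((-2*(-⅕) + 10)/21)²))*(-1308) = (-462 - (8 + ((⅖ + 10)*(1/21))²))*(-1308) = (-462 - (8 + ((52/5)*(1/21))²))*(-1308) = (-462 - (8 + (52/105)²))*(-1308) = (-462 - (8 + 2704/11025))*(-1308) = (-462 - 1*90904/11025)*(-1308) = (-462 - 90904/11025)*(-1308) = -5184454/11025*(-1308) = 2260421944/3675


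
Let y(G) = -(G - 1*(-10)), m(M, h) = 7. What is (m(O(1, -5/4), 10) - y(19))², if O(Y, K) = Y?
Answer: 1296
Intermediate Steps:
y(G) = -10 - G (y(G) = -(G + 10) = -(10 + G) = -10 - G)
(m(O(1, -5/4), 10) - y(19))² = (7 - (-10 - 1*19))² = (7 - (-10 - 19))² = (7 - 1*(-29))² = (7 + 29)² = 36² = 1296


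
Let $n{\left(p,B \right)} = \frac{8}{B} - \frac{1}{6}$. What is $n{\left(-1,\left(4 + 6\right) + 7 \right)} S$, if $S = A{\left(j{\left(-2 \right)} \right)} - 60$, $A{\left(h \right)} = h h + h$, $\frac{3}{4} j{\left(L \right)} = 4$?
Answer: $- \frac{3658}{459} \approx -7.9695$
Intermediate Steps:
$j{\left(L \right)} = \frac{16}{3}$ ($j{\left(L \right)} = \frac{4}{3} \cdot 4 = \frac{16}{3}$)
$A{\left(h \right)} = h + h^{2}$ ($A{\left(h \right)} = h^{2} + h = h + h^{2}$)
$S = - \frac{236}{9}$ ($S = \frac{16 \left(1 + \frac{16}{3}\right)}{3} - 60 = \frac{16}{3} \cdot \frac{19}{3} - 60 = \frac{304}{9} - 60 = - \frac{236}{9} \approx -26.222$)
$n{\left(p,B \right)} = - \frac{1}{6} + \frac{8}{B}$ ($n{\left(p,B \right)} = \frac{8}{B} - \frac{1}{6} = - \frac{1}{6} + \frac{8}{B}$)
$n{\left(-1,\left(4 + 6\right) + 7 \right)} S = \frac{48 - \left(\left(4 + 6\right) + 7\right)}{6 \left(\left(4 + 6\right) + 7\right)} \left(- \frac{236}{9}\right) = \frac{48 - \left(10 + 7\right)}{6 \left(10 + 7\right)} \left(- \frac{236}{9}\right) = \frac{48 - 17}{6 \cdot 17} \left(- \frac{236}{9}\right) = \frac{1}{6} \cdot \frac{1}{17} \left(48 - 17\right) \left(- \frac{236}{9}\right) = \frac{1}{6} \cdot \frac{1}{17} \cdot 31 \left(- \frac{236}{9}\right) = \frac{31}{102} \left(- \frac{236}{9}\right) = - \frac{3658}{459}$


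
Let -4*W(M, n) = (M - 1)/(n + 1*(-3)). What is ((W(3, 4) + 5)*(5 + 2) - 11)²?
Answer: 1681/4 ≈ 420.25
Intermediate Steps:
W(M, n) = -(-1 + M)/(4*(-3 + n)) (W(M, n) = -(M - 1)/(4*(n + 1*(-3))) = -(-1 + M)/(4*(n - 3)) = -(-1 + M)/(4*(-3 + n)))
((W(3, 4) + 5)*(5 + 2) - 11)² = (((1 - 1*3)/(4*(-3 + 4)) + 5)*(5 + 2) - 11)² = (((¼)*(1 - 3)/1 + 5)*7 - 11)² = (((¼)*1*(-2) + 5)*7 - 11)² = ((-½ + 5)*7 - 11)² = ((9/2)*7 - 11)² = (63/2 - 11)² = (41/2)² = 1681/4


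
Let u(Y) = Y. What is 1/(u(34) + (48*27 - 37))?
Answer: 1/1293 ≈ 0.00077340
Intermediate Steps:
1/(u(34) + (48*27 - 37)) = 1/(34 + (48*27 - 37)) = 1/(34 + (1296 - 37)) = 1/(34 + 1259) = 1/1293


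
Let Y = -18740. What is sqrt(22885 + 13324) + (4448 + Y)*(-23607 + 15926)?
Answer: 109776852 + sqrt(36209) ≈ 1.0978e+8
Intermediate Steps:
sqrt(22885 + 13324) + (4448 + Y)*(-23607 + 15926) = sqrt(22885 + 13324) + (4448 - 18740)*(-23607 + 15926) = sqrt(36209) - 14292*(-7681) = sqrt(36209) + 109776852 = 109776852 + sqrt(36209)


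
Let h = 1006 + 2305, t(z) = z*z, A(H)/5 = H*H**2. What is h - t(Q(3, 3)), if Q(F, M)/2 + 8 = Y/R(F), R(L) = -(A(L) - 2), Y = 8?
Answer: 53971543/17689 ≈ 3051.1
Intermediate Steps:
A(H) = 5*H**3 (A(H) = 5*(H*H**2) = 5*H**3)
R(L) = 2 - 5*L**3 (R(L) = -(5*L**3 - 2) = -(-2 + 5*L**3) = 2 - 5*L**3)
Q(F, M) = -16 + 16/(2 - 5*F**3) (Q(F, M) = -16 + 2*(8/(2 - 5*F**3)) = -16 + 16/(2 - 5*F**3))
t(z) = z**2
h = 3311
h - t(Q(3, 3)) = 3311 - (16*(1 - 5*3**3)/(-2 + 5*3**3))**2 = 3311 - (16*(1 - 5*27)/(-2 + 5*27))**2 = 3311 - (16*(1 - 135)/(-2 + 135))**2 = 3311 - (16*(-134)/133)**2 = 3311 - (16*(1/133)*(-134))**2 = 3311 - (-2144/133)**2 = 3311 - 1*4596736/17689 = 3311 - 4596736/17689 = 53971543/17689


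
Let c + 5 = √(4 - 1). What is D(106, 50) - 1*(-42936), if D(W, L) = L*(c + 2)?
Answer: 42786 + 50*√3 ≈ 42873.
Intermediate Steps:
c = -5 + √3 (c = -5 + √(4 - 1) = -5 + √3 ≈ -3.2679)
D(W, L) = L*(-3 + √3) (D(W, L) = L*((-5 + √3) + 2) = L*(-3 + √3))
D(106, 50) - 1*(-42936) = 50*(-3 + √3) - 1*(-42936) = (-150 + 50*√3) + 42936 = 42786 + 50*√3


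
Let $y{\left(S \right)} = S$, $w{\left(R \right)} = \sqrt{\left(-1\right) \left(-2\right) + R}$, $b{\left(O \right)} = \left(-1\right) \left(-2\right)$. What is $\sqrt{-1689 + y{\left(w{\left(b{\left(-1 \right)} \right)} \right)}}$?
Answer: $i \sqrt{1687} \approx 41.073 i$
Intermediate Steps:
$b{\left(O \right)} = 2$
$w{\left(R \right)} = \sqrt{2 + R}$
$\sqrt{-1689 + y{\left(w{\left(b{\left(-1 \right)} \right)} \right)}} = \sqrt{-1689 + \sqrt{2 + 2}} = \sqrt{-1689 + \sqrt{4}} = \sqrt{-1689 + 2} = \sqrt{-1687} = i \sqrt{1687}$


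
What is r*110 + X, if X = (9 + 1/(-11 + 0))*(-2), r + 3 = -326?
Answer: -398286/11 ≈ -36208.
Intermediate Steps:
r = -329 (r = -3 - 326 = -329)
X = -196/11 (X = (9 + 1/(-11))*(-2) = (9 - 1/11)*(-2) = (98/11)*(-2) = -196/11 ≈ -17.818)
r*110 + X = -329*110 - 196/11 = -36190 - 196/11 = -398286/11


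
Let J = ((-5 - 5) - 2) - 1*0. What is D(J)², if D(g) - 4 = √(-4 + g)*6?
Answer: -560 + 192*I ≈ -560.0 + 192.0*I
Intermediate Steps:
J = -12 (J = (-10 - 2) + 0 = -12 + 0 = -12)
D(g) = 4 + 6*√(-4 + g) (D(g) = 4 + √(-4 + g)*6 = 4 + 6*√(-4 + g))
D(J)² = (4 + 6*√(-4 - 12))² = (4 + 6*√(-16))² = (4 + 6*(4*I))² = (4 + 24*I)²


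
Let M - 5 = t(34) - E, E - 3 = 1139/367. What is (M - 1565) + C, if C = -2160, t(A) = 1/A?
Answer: -46493953/12478 ≈ -3726.1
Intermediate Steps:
E = 2240/367 (E = 3 + 1139/367 = 2240/367 ≈ 6.1035)
M = -13403/12478 (M = 5 + (1/34 - 1*2240/367) = 5 + (1/34 - 2240/367) = 5 - 75793/12478 = -13403/12478 ≈ -1.0741)
(M - 1565) + C = (-13403/12478 - 1565) - 2160 = -19541473/12478 - 2160 = -46493953/12478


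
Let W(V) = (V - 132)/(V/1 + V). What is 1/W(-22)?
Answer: 2/7 ≈ 0.28571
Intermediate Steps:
W(V) = (-132 + V)/(2*V) (W(V) = (-132 + V)/(V*1 + V) = (-132 + V)/(V + V) = (-132 + V)/((2*V)) = (-132 + V)*(1/(2*V)) = (-132 + V)/(2*V))
1/W(-22) = 1/((½)*(-132 - 22)/(-22)) = 1/((½)*(-1/22)*(-154)) = 1/(7/2) = 2/7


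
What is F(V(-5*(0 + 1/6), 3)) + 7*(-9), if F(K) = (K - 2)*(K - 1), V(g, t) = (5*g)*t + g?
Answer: 1411/9 ≈ 156.78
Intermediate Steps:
V(g, t) = g + 5*g*t (V(g, t) = 5*g*t + g = g + 5*g*t)
F(K) = (-1 + K)*(-2 + K) (F(K) = (-2 + K)*(-1 + K) = (-1 + K)*(-2 + K))
F(V(-5*(0 + 1/6), 3)) + 7*(-9) = (2 + ((-5*(0 + 1/6))*(1 + 5*3))² - 3*(-5*(0 + 1/6))*(1 + 5*3)) + 7*(-9) = (2 + ((-5*(0 + ⅙))*(1 + 15))² - 3*(-5*(0 + ⅙))*(1 + 15)) - 63 = (2 + (-5*⅙*16)² - 3*(-5*⅙)*16) - 63 = (2 + (-⅚*16)² - (-5)*16/2) - 63 = (2 + (-40/3)² - 3*(-40/3)) - 63 = (2 + 1600/9 + 40) - 63 = 1978/9 - 63 = 1411/9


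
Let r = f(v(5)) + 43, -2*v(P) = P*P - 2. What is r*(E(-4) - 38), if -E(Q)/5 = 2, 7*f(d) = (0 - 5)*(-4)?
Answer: -15408/7 ≈ -2201.1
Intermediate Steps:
v(P) = 1 - P²/2 (v(P) = -(P*P - 2)/2 = -(P² - 2)/2 = -(-2 + P²)/2 = 1 - P²/2)
f(d) = 20/7 (f(d) = ((0 - 5)*(-4))/7 = (-5*(-4))/7 = (⅐)*20 = 20/7)
E(Q) = -10 (E(Q) = -5*2 = -10)
r = 321/7 (r = 20/7 + 43 = 321/7 ≈ 45.857)
r*(E(-4) - 38) = 321*(-10 - 38)/7 = (321/7)*(-48) = -15408/7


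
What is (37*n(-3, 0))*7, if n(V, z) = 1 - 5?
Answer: -1036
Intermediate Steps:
n(V, z) = -4
(37*n(-3, 0))*7 = (37*(-4))*7 = -148*7 = -1036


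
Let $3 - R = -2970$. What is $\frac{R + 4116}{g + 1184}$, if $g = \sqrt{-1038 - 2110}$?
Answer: $\frac{2098344}{351251} - \frac{7089 i \sqrt{787}}{702502} \approx 5.9739 - 0.28309 i$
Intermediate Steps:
$R = 2973$ ($R = 3 - -2970 = 3 + 2970 = 2973$)
$g = 2 i \sqrt{787}$ ($g = \sqrt{-3148} = 2 i \sqrt{787} \approx 56.107 i$)
$\frac{R + 4116}{g + 1184} = \frac{2973 + 4116}{2 i \sqrt{787} + 1184} = \frac{7089}{1184 + 2 i \sqrt{787}}$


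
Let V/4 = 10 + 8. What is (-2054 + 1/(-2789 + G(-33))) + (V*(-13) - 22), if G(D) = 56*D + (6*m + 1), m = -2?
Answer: -13999777/4648 ≈ -3012.0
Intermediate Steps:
G(D) = -11 + 56*D (G(D) = 56*D + (6*(-2) + 1) = 56*D + (-12 + 1) = 56*D - 11 = -11 + 56*D)
V = 72 (V = 4*(10 + 8) = 4*18 = 72)
(-2054 + 1/(-2789 + G(-33))) + (V*(-13) - 22) = (-2054 + 1/(-2789 + (-11 + 56*(-33)))) + (72*(-13) - 22) = (-2054 + 1/(-2789 + (-11 - 1848))) + (-936 - 22) = (-2054 + 1/(-2789 - 1859)) - 958 = (-2054 + 1/(-4648)) - 958 = (-2054 - 1/4648) - 958 = -9546993/4648 - 958 = -13999777/4648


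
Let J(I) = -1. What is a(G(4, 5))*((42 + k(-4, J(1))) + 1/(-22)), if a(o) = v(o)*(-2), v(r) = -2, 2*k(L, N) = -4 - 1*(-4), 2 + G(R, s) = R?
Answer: 1846/11 ≈ 167.82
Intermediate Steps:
G(R, s) = -2 + R
k(L, N) = 0 (k(L, N) = (-4 - 1*(-4))/2 = (-4 + 4)/2 = (½)*0 = 0)
a(o) = 4 (a(o) = -2*(-2) = 4)
a(G(4, 5))*((42 + k(-4, J(1))) + 1/(-22)) = 4*((42 + 0) + 1/(-22)) = 4*(42 - 1/22) = 4*(923/22) = 1846/11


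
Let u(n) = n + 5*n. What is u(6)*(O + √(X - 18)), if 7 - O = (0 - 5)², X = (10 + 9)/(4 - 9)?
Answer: -648 + 36*I*√545/5 ≈ -648.0 + 168.09*I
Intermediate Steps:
X = -19/5 (X = 19/(-5) = 19*(-⅕) = -19/5 ≈ -3.8000)
u(n) = 6*n
O = -18 (O = 7 - (0 - 5)² = 7 - 1*(-5)² = 7 - 1*25 = 7 - 25 = -18)
u(6)*(O + √(X - 18)) = (6*6)*(-18 + √(-19/5 - 18)) = 36*(-18 + √(-109/5)) = 36*(-18 + I*√545/5) = -648 + 36*I*√545/5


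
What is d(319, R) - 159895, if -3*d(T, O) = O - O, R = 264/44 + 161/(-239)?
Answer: -159895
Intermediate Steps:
R = 1273/239 (R = 264*(1/44) + 161*(-1/239) = 6 - 161/239 = 1273/239 ≈ 5.3264)
d(T, O) = 0 (d(T, O) = -(O - O)/3 = -1/3*0 = 0)
d(319, R) - 159895 = 0 - 159895 = -159895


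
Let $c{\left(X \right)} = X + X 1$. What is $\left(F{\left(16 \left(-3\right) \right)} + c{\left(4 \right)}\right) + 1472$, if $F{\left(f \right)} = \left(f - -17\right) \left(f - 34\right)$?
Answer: $4022$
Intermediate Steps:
$c{\left(X \right)} = 2 X$ ($c{\left(X \right)} = X + X = 2 X$)
$F{\left(f \right)} = \left(-34 + f\right) \left(17 + f\right)$ ($F{\left(f \right)} = \left(f + 17\right) \left(-34 + f\right) = \left(17 + f\right) \left(-34 + f\right) = \left(-34 + f\right) \left(17 + f\right)$)
$\left(F{\left(16 \left(-3\right) \right)} + c{\left(4 \right)}\right) + 1472 = \left(\left(-578 + \left(16 \left(-3\right)\right)^{2} - 17 \cdot 16 \left(-3\right)\right) + 2 \cdot 4\right) + 1472 = \left(\left(-578 + \left(-48\right)^{2} - -816\right) + 8\right) + 1472 = \left(\left(-578 + 2304 + 816\right) + 8\right) + 1472 = \left(2542 + 8\right) + 1472 = 2550 + 1472 = 4022$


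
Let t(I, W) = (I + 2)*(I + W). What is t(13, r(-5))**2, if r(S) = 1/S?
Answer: 36864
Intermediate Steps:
t(I, W) = (2 + I)*(I + W)
t(13, r(-5))**2 = (13**2 + 2*13 + 2/(-5) + 13/(-5))**2 = (169 + 26 + 2*(-1/5) + 13*(-1/5))**2 = (169 + 26 - 2/5 - 13/5)**2 = 192**2 = 36864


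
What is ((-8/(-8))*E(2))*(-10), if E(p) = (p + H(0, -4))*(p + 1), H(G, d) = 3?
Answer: -150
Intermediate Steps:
E(p) = (1 + p)*(3 + p) (E(p) = (p + 3)*(p + 1) = (3 + p)*(1 + p) = (1 + p)*(3 + p))
((-8/(-8))*E(2))*(-10) = ((-8/(-8))*(3 + 2² + 4*2))*(-10) = ((-8*(-⅛))*(3 + 4 + 8))*(-10) = (1*15)*(-10) = 15*(-10) = -150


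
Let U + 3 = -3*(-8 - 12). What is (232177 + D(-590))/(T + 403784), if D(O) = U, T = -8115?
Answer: 232234/395669 ≈ 0.58694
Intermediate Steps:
U = 57 (U = -3 - 3*(-8 - 12) = -3 - 3*(-20) = -3 + 60 = 57)
D(O) = 57
(232177 + D(-590))/(T + 403784) = (232177 + 57)/(-8115 + 403784) = 232234/395669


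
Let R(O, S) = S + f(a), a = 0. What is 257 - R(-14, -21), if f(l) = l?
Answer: 278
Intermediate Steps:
R(O, S) = S (R(O, S) = S + 0 = S)
257 - R(-14, -21) = 257 - 1*(-21) = 257 + 21 = 278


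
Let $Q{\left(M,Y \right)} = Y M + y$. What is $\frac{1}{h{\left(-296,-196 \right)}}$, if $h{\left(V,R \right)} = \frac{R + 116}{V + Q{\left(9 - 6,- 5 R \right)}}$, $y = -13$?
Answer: $- \frac{2631}{80} \approx -32.888$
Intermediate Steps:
$Q{\left(M,Y \right)} = -13 + M Y$ ($Q{\left(M,Y \right)} = Y M - 13 = M Y - 13 = -13 + M Y$)
$h{\left(V,R \right)} = \frac{116 + R}{-13 + V - 15 R}$ ($h{\left(V,R \right)} = \frac{R + 116}{V + \left(-13 + \left(9 - 6\right) \left(- 5 R\right)\right)} = \frac{116 + R}{V + \left(-13 + \left(9 - 6\right) \left(- 5 R\right)\right)} = \frac{116 + R}{V + \left(-13 + 3 \left(- 5 R\right)\right)} = \frac{116 + R}{V - \left(13 + 15 R\right)} = \frac{116 + R}{-13 + V - 15 R}$)
$\frac{1}{h{\left(-296,-196 \right)}} = \frac{1}{\frac{1}{-13 - 296 - -2940} \left(116 - 196\right)} = \frac{1}{\frac{1}{-13 - 296 + 2940} \left(-80\right)} = \frac{1}{\frac{1}{2631} \left(-80\right)} = \frac{1}{- \frac{80}{2631}} = - \frac{2631}{80}$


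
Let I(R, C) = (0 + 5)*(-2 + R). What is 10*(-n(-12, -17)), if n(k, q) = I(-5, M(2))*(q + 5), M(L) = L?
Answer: -4200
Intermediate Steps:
I(R, C) = -10 + 5*R (I(R, C) = 5*(-2 + R) = -10 + 5*R)
n(k, q) = -175 - 35*q (n(k, q) = (-10 + 5*(-5))*(q + 5) = (-10 - 25)*(5 + q) = -35*(5 + q) = -175 - 35*q)
10*(-n(-12, -17)) = 10*(-(-175 - 35*(-17))) = 10*(-(-175 + 595)) = 10*(-1*420) = 10*(-420) = -4200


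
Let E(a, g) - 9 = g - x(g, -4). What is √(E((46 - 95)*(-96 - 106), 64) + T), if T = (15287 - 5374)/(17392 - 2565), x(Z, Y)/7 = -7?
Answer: √26967451389/14827 ≈ 11.076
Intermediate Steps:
x(Z, Y) = -49 (x(Z, Y) = 7*(-7) = -49)
T = 9913/14827 ≈ 0.66858
E(a, g) = 58 + g (E(a, g) = 9 + (g - 1*(-49)) = 9 + (g + 49) = 9 + (49 + g) = 58 + g)
√(E((46 - 95)*(-96 - 106), 64) + T) = √((58 + 64) + 9913/14827) = √(122 + 9913/14827) = √(1818807/14827) = √26967451389/14827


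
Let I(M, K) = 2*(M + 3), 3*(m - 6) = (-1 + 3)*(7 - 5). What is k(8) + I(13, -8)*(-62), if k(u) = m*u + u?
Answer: -5752/3 ≈ -1917.3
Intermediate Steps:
m = 22/3 (m = 6 + ((-1 + 3)*(7 - 5))/3 = 6 + (2*2)/3 = 6 + (⅓)*4 = 6 + 4/3 = 22/3 ≈ 7.3333)
I(M, K) = 6 + 2*M (I(M, K) = 2*(3 + M) = 6 + 2*M)
k(u) = 25*u/3 (k(u) = 22*u/3 + u = 25*u/3)
k(8) + I(13, -8)*(-62) = (25/3)*8 + (6 + 2*13)*(-62) = 200/3 + (6 + 26)*(-62) = 200/3 + 32*(-62) = 200/3 - 1984 = -5752/3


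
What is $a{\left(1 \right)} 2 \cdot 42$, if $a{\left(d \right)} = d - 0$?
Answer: $84$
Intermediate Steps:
$a{\left(d \right)} = d$ ($a{\left(d \right)} = d + 0 = d$)
$a{\left(1 \right)} 2 \cdot 42 = 1 \cdot 2 \cdot 42 = 2 \cdot 42 = 84$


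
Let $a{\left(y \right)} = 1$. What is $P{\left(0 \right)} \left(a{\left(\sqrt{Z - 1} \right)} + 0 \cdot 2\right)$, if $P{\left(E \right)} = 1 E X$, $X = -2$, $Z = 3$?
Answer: $0$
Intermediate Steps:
$P{\left(E \right)} = - 2 E$ ($P{\left(E \right)} = 1 E \left(-2\right) = E \left(-2\right) = - 2 E$)
$P{\left(0 \right)} \left(a{\left(\sqrt{Z - 1} \right)} + 0 \cdot 2\right) = \left(-2\right) 0 \left(1 + 0 \cdot 2\right) = 0 \left(1 + 0\right) = 0 \cdot 1 = 0$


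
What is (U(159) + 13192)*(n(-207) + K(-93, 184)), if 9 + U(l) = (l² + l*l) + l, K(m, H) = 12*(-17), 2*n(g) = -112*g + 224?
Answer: 734896000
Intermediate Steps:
n(g) = 112 - 56*g (n(g) = (-112*g + 224)/2 = (224 - 112*g)/2 = 112 - 56*g)
K(m, H) = -204
U(l) = -9 + l + 2*l² (U(l) = -9 + ((l² + l*l) + l) = -9 + ((l² + l²) + l) = -9 + (2*l² + l) = -9 + (l + 2*l²) = -9 + l + 2*l²)
(U(159) + 13192)*(n(-207) + K(-93, 184)) = ((-9 + 159 + 2*159²) + 13192)*((112 - 56*(-207)) - 204) = ((-9 + 159 + 2*25281) + 13192)*((112 + 11592) - 204) = ((-9 + 159 + 50562) + 13192)*(11704 - 204) = (50712 + 13192)*11500 = 63904*11500 = 734896000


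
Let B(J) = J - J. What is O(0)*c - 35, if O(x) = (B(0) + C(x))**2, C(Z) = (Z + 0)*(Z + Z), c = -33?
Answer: -35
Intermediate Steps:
C(Z) = 2*Z**2 (C(Z) = Z*(2*Z) = 2*Z**2)
B(J) = 0
O(x) = 4*x**4 (O(x) = (0 + 2*x**2)**2 = (2*x**2)**2 = 4*x**4)
O(0)*c - 35 = (4*0**4)*(-33) - 35 = (4*0)*(-33) - 35 = 0*(-33) - 35 = 0 - 35 = -35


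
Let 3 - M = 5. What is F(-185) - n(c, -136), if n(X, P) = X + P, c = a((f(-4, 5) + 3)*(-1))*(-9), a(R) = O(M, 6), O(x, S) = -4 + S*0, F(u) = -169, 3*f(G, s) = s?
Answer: -69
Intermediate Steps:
M = -2 (M = 3 - 1*5 = 3 - 5 = -2)
f(G, s) = s/3
O(x, S) = -4 (O(x, S) = -4 + 0 = -4)
a(R) = -4
c = 36 (c = -4*(-9) = 36)
n(X, P) = P + X
F(-185) - n(c, -136) = -169 - (-136 + 36) = -169 - 1*(-100) = -169 + 100 = -69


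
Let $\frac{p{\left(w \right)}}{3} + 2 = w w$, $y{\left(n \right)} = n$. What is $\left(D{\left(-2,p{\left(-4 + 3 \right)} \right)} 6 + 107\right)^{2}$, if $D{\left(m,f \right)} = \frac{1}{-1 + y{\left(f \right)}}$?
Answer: $\frac{44521}{4} \approx 11130.0$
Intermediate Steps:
$p{\left(w \right)} = -6 + 3 w^{2}$ ($p{\left(w \right)} = -6 + 3 w w = -6 + 3 w^{2}$)
$D{\left(m,f \right)} = \frac{1}{-1 + f}$
$\left(D{\left(-2,p{\left(-4 + 3 \right)} \right)} 6 + 107\right)^{2} = \left(\frac{1}{-1 - \left(6 - 3 \left(-4 + 3\right)^{2}\right)} 6 + 107\right)^{2} = \left(\frac{1}{-1 - \left(6 - 3 \left(-1\right)^{2}\right)} 6 + 107\right)^{2} = \left(\frac{1}{-1 + \left(-6 + 3 \cdot 1\right)} 6 + 107\right)^{2} = \left(\frac{1}{-1 + \left(-6 + 3\right)} 6 + 107\right)^{2} = \left(\frac{1}{-1 - 3} \cdot 6 + 107\right)^{2} = \left(\frac{1}{-4} \cdot 6 + 107\right)^{2} = \left(\left(- \frac{1}{4}\right) 6 + 107\right)^{2} = \left(- \frac{3}{2} + 107\right)^{2} = \left(\frac{211}{2}\right)^{2} = \frac{44521}{4}$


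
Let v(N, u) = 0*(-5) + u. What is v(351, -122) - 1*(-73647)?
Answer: 73525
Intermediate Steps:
v(N, u) = u (v(N, u) = 0 + u = u)
v(351, -122) - 1*(-73647) = -122 - 1*(-73647) = -122 + 73647 = 73525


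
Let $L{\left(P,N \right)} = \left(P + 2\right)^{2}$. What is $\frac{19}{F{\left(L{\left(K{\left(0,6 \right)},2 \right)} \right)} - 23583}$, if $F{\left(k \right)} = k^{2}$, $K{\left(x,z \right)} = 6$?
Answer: $- \frac{19}{19487} \approx -0.00097501$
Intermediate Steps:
$L{\left(P,N \right)} = \left(2 + P\right)^{2}$
$\frac{19}{F{\left(L{\left(K{\left(0,6 \right)},2 \right)} \right)} - 23583} = \frac{19}{\left(\left(2 + 6\right)^{2}\right)^{2} - 23583} = \frac{19}{\left(8^{2}\right)^{2} - 23583} = \frac{19}{64^{2} - 23583} = \frac{19}{4096 - 23583} = \frac{19}{-19487} = 19 \left(- \frac{1}{19487}\right) = - \frac{19}{19487}$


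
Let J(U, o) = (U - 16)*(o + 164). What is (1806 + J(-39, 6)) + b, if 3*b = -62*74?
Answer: -27220/3 ≈ -9073.3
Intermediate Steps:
J(U, o) = (-16 + U)*(164 + o)
b = -4588/3 (b = (-62*74)/3 = (⅓)*(-4588) = -4588/3 ≈ -1529.3)
(1806 + J(-39, 6)) + b = (1806 + (-2624 - 16*6 + 164*(-39) - 39*6)) - 4588/3 = (1806 + (-2624 - 96 - 6396 - 234)) - 4588/3 = (1806 - 9350) - 4588/3 = -7544 - 4588/3 = -27220/3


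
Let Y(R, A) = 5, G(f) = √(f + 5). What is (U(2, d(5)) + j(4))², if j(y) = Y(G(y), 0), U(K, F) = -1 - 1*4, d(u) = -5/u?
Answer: 0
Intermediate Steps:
U(K, F) = -5 (U(K, F) = -1 - 4 = -5)
G(f) = √(5 + f)
j(y) = 5
(U(2, d(5)) + j(4))² = (-5 + 5)² = 0² = 0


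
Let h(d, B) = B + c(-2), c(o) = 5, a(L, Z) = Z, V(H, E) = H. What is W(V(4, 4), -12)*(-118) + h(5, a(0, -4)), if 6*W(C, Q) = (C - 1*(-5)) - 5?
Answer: -233/3 ≈ -77.667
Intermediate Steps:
W(C, Q) = C/6 (W(C, Q) = ((C - 1*(-5)) - 5)/6 = ((C + 5) - 5)/6 = ((5 + C) - 5)/6 = C/6)
h(d, B) = 5 + B (h(d, B) = B + 5 = 5 + B)
W(V(4, 4), -12)*(-118) + h(5, a(0, -4)) = ((⅙)*4)*(-118) + (5 - 4) = (⅔)*(-118) + 1 = -236/3 + 1 = -233/3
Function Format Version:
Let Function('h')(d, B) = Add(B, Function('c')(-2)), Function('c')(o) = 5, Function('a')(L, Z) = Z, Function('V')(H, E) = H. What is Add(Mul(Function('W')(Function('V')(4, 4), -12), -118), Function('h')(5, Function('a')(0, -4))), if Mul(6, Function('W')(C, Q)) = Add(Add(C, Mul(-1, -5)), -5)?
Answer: Rational(-233, 3) ≈ -77.667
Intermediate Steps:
Function('W')(C, Q) = Mul(Rational(1, 6), C) (Function('W')(C, Q) = Mul(Rational(1, 6), Add(Add(C, Mul(-1, -5)), -5)) = Mul(Rational(1, 6), Add(Add(C, 5), -5)) = Mul(Rational(1, 6), Add(Add(5, C), -5)) = Mul(Rational(1, 6), C))
Function('h')(d, B) = Add(5, B) (Function('h')(d, B) = Add(B, 5) = Add(5, B))
Add(Mul(Function('W')(Function('V')(4, 4), -12), -118), Function('h')(5, Function('a')(0, -4))) = Add(Mul(Mul(Rational(1, 6), 4), -118), Add(5, -4)) = Add(Mul(Rational(2, 3), -118), 1) = Add(Rational(-236, 3), 1) = Rational(-233, 3)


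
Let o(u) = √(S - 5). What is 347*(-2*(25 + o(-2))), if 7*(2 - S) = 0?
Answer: -17350 - 694*I*√3 ≈ -17350.0 - 1202.0*I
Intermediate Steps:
S = 2 (S = 2 - ⅐*0 = 2 + 0 = 2)
o(u) = I*√3 (o(u) = √(2 - 5) = √(-3) = I*√3)
347*(-2*(25 + o(-2))) = 347*(-2*(25 + I*√3)) = 347*(-50 - 2*I*√3) = -17350 - 694*I*√3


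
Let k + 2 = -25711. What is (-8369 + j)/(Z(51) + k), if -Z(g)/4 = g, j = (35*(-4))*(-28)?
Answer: 1483/8639 ≈ 0.17166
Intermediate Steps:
k = -25713 (k = -2 - 25711 = -25713)
j = 3920 (j = -140*(-28) = 3920)
Z(g) = -4*g
(-8369 + j)/(Z(51) + k) = (-8369 + 3920)/(-4*51 - 25713) = -4449/(-204 - 25713) = -4449/(-25917) = -4449*(-1/25917) = 1483/8639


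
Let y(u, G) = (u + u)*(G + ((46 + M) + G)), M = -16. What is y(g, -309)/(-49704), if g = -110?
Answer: -5390/2071 ≈ -2.6026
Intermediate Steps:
y(u, G) = 2*u*(30 + 2*G) (y(u, G) = (u + u)*(G + ((46 - 16) + G)) = (2*u)*(G + (30 + G)) = (2*u)*(30 + 2*G) = 2*u*(30 + 2*G))
y(g, -309)/(-49704) = (4*(-110)*(15 - 309))/(-49704) = (4*(-110)*(-294))*(-1/49704) = 129360*(-1/49704) = -5390/2071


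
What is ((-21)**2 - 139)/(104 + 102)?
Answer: 151/103 ≈ 1.4660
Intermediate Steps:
((-21)**2 - 139)/(104 + 102) = (441 - 139)/206 = 302*(1/206) = 151/103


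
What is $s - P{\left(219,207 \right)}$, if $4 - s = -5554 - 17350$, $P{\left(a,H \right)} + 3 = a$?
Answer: $22692$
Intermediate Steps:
$P{\left(a,H \right)} = -3 + a$
$s = 22908$ ($s = 4 - \left(-5554 - 17350\right) = 4 - -22904 = 4 + 22904 = 22908$)
$s - P{\left(219,207 \right)} = 22908 - \left(-3 + 219\right) = 22908 - 216 = 22692$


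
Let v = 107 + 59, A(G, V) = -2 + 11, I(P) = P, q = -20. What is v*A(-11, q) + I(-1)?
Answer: 1493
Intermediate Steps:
A(G, V) = 9
v = 166
v*A(-11, q) + I(-1) = 166*9 - 1 = 1494 - 1 = 1493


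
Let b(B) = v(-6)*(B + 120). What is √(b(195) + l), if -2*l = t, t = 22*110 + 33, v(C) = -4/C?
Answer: I*√4066/2 ≈ 31.883*I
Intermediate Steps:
t = 2453 (t = 2420 + 33 = 2453)
b(B) = 80 + 2*B/3 (b(B) = (-4/(-6))*(B + 120) = (-4*(-⅙))*(120 + B) = 2*(120 + B)/3 = 80 + 2*B/3)
l = -2453/2 (l = -½*2453 = -2453/2 ≈ -1226.5)
√(b(195) + l) = √((80 + (⅔)*195) - 2453/2) = √((80 + 130) - 2453/2) = √(210 - 2453/2) = √(-2033/2) = I*√4066/2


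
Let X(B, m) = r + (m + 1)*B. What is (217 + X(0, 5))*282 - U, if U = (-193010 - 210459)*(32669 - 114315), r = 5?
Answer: -32941567370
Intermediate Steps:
X(B, m) = 5 + B*(1 + m) (X(B, m) = 5 + (m + 1)*B = 5 + (1 + m)*B = 5 + B*(1 + m))
U = 32941629974 (U = -403469*(-81646) = 32941629974)
(217 + X(0, 5))*282 - U = (217 + (5 + 0 + 0*5))*282 - 1*32941629974 = (217 + (5 + 0 + 0))*282 - 32941629974 = (217 + 5)*282 - 32941629974 = 222*282 - 32941629974 = 62604 - 32941629974 = -32941567370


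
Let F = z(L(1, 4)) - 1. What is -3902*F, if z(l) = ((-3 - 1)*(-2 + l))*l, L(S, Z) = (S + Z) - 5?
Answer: 3902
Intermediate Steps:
L(S, Z) = -5 + S + Z
z(l) = l*(8 - 4*l) (z(l) = (-4*(-2 + l))*l = (8 - 4*l)*l = l*(8 - 4*l))
F = -1 (F = 4*(-5 + 1 + 4)*(2 - (-5 + 1 + 4)) - 1 = 4*0*(2 - 1*0) - 1 = 4*0*(2 + 0) - 1 = 4*0*2 - 1 = 0 - 1 = -1)
-3902*F = -3902*(-1) = 3902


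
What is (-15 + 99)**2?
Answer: 7056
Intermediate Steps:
(-15 + 99)**2 = 84**2 = 7056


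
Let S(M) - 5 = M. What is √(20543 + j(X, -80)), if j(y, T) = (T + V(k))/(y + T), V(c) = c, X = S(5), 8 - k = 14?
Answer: 2*√6291670/35 ≈ 143.33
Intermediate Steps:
S(M) = 5 + M
k = -6 (k = 8 - 1*14 = 8 - 14 = -6)
X = 10 (X = 5 + 5 = 10)
j(y, T) = (-6 + T)/(T + y) (j(y, T) = (T - 6)/(y + T) = (-6 + T)/(T + y))
√(20543 + j(X, -80)) = √(20543 + (-6 - 80)/(-80 + 10)) = √(20543 - 86/(-70)) = √(20543 - 1/70*(-86)) = √(20543 + 43/35) = √(719048/35) = 2*√6291670/35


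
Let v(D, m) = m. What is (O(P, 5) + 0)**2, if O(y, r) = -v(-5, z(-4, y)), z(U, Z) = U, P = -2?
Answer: 16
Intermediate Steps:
O(y, r) = 4 (O(y, r) = -1*(-4) = 4)
(O(P, 5) + 0)**2 = (4 + 0)**2 = 4**2 = 16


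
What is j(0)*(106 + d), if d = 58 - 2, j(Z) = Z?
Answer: 0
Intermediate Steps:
d = 56
j(0)*(106 + d) = 0*(106 + 56) = 0*162 = 0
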